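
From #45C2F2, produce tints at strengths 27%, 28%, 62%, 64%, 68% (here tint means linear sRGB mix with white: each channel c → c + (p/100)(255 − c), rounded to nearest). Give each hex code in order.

#45C2F2 is rgb(69, 194, 242).
27%: (69 + 50.22 = 119.22→119, 194 + 16.47 = 210.47→210, 242 + 3.51 = 245.51→246) → #77D2F6
28%: (69 + 52.08 = 121.08→121, 194 + 17.08 = 211.08→211, 242 + 3.64 = 245.64→246) → #79D3F6
62%: (69 + 115.32 = 184.32→184, 194 + 37.82 = 231.82→232, 242 + 8.06 = 250.06→250) → #B8E8FA
64%: (69 + 119.04 = 188.04→188, 194 + 39.04 = 233.04→233, 242 + 8.32 = 250.32→250) → #BCE9FA
68%: (69 + 126.48 = 195.48→195, 194 + 41.48 = 235.48→235, 242 + 8.84 = 250.84→251) → #C3EBFB

#77D2F6, #79D3F6, #B8E8FA, #BCE9FA, #C3EBFB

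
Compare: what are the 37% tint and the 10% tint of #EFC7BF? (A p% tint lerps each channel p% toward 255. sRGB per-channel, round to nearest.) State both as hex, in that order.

#F5DCD7, #F1CDC5

#EFC7BF is rgb(239, 199, 191).
37% tint:
  R: 239 + 5.92 = 244.92 → 245
  G: 199 + 20.72 = 219.72 → 220
  B: 191 + 0.37×(255−191) = 191 + 23.68 = 214.68 → 215
  → #F5DCD7
10% tint:
  R: 239 + 0.1×(255−239) = 239 + 1.6 = 240.6 → 241
  G: 199 + 5.6 = 204.6 → 205
  B: 191 + 6.4 = 197.4 → 197
  → #F1CDC5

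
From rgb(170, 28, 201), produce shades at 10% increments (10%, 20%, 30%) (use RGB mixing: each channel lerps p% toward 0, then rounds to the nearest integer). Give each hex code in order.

10%: (170 − 17 = 153→153, 28 − 2.8 = 25.2→25, 201 − 20.1 = 180.9→181) → #9919b5
20%: (170 − 34 = 136→136, 28 − 5.6 = 22.4→22, 201 − 40.2 = 160.8→161) → #8816a1
30%: (170 − 51 = 119→119, 28 − 8.4 = 19.6→20, 201 − 60.3 = 140.7→141) → #77148d

#9919b5, #8816a1, #77148d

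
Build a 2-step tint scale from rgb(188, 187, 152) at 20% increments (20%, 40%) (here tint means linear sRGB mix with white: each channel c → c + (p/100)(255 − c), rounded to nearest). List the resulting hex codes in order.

20%: (188 + 13.4 = 201.4→201, 187 + 13.6 = 200.6→201, 152 + 20.6 = 172.6→173) → #C9C9AD
40%: (188 + 26.8 = 214.8→215, 187 + 27.2 = 214.2→214, 152 + 41.2 = 193.2→193) → #D7D6C1

#C9C9AD, #D7D6C1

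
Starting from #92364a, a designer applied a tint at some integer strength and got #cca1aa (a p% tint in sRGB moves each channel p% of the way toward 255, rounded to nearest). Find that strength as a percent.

#92364a is rgb(146, 54, 74); #cca1aa is rgb(204, 161, 170).
On the G channel (widest range): 161 ≈ 54 + (p/100)(255 − 54), so p ≈ 100×(161 − 54)/(255 − 54) = 10700/201 = 53.23.
p = 53 reproduces all three channels after rounding.

53%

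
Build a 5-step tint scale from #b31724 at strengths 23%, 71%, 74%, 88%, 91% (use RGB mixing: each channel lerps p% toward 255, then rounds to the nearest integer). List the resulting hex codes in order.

#c44c56, #e9bcbf, #ebc3c6, #f6e3e5, #f8eaeb

#b31724 is rgb(179, 23, 36).
23%: (179 + 17.48 = 196.48→196, 23 + 53.36 = 76.36→76, 36 + 50.37 = 86.37→86) → #c44c56
71%: (179 + 53.96 = 232.96→233, 23 + 164.72 = 187.72→188, 36 + 155.49 = 191.49→191) → #e9bcbf
74%: (179 + 56.24 = 235.24→235, 23 + 171.68 = 194.68→195, 36 + 162.06 = 198.06→198) → #ebc3c6
88%: (179 + 66.88 = 245.88→246, 23 + 204.16 = 227.16→227, 36 + 192.72 = 228.72→229) → #f6e3e5
91%: (179 + 69.16 = 248.16→248, 23 + 211.12 = 234.12→234, 36 + 199.29 = 235.29→235) → #f8eaeb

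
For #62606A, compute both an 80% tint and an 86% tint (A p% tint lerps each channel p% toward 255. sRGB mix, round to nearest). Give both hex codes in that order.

#E0DFE1, #E9E9EA

#62606A is rgb(98, 96, 106).
80% tint:
  R: 98 + 125.6 = 223.6 → 224
  G: 96 + 0.8×(255−96) = 96 + 127.2 = 223.2 → 223
  B: 106 + 0.8×(255−106) = 106 + 119.2 = 225.2 → 225
  → #E0DFE1
86% tint:
  R: 98 + 135.02 = 233.02 → 233
  G: 96 + 136.74 = 232.74 → 233
  B: 106 + 0.86×(255−106) = 106 + 128.14 = 234.14 → 234
  → #E9E9EA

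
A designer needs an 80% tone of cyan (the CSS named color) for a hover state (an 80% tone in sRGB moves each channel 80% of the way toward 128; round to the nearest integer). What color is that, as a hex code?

CSS cyan is rgb(0, 255, 255).
Per channel, c → c + 0.8(128 − c):
  R: 0 + 102.4 = 102.4 → 102
  G: 255 − 101.6 = 153.4 → 153
  B: 255 + 0.8×(128−255) = 255 − 101.6 = 153.4 → 153
rgb(102, 153, 153) = #669999.

#669999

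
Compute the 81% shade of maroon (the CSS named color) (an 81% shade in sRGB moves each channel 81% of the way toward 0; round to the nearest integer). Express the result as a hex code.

CSS maroon is rgb(128, 0, 0).
Lerp each channel 81% toward 0:
  R: 128 + 0.81×(0−128) = 128 − 103.68 = 24.32 → 24
  G: 0 + 0 = 0 → 0
  B: 0 + 0.81×(0−0) = 0 + 0 = 0 → 0
rgb(24, 0, 0) = #180000.

#180000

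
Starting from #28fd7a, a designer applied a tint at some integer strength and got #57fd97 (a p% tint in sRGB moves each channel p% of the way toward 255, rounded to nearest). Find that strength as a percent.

#28fd7a is rgb(40, 253, 122); #57fd97 is rgb(87, 253, 151).
On the R channel (widest range): 87 ≈ 40 + (p/100)(255 − 40), so p ≈ 100×(87 − 40)/(255 − 40) = 4700/215 = 21.86.
p = 22 reproduces all three channels after rounding.

22%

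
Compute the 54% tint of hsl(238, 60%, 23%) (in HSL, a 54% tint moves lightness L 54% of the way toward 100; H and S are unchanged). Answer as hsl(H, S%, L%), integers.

hsl(238, 60%, 65%)

L moves 54% from 23 toward 100: 23 + 41.58 = 64.58 → 65.
H and S are unchanged.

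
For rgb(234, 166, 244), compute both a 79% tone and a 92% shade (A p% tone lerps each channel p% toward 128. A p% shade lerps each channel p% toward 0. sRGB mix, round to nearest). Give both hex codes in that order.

#968898, #130D14

79% tone:
  R: 234 − 83.74 = 150.26 → 150
  G: 166 + 0.79×(128−166) = 166 − 30.02 = 135.98 → 136
  B: 244 − 91.64 = 152.36 → 152
  → #968898
92% shade:
  R: 234 − 215.28 = 18.72 → 19
  G: 166 + 0.92×(0−166) = 166 − 152.72 = 13.28 → 13
  B: 244 + 0.92×(0−244) = 244 − 224.48 = 19.52 → 20
  → #130D14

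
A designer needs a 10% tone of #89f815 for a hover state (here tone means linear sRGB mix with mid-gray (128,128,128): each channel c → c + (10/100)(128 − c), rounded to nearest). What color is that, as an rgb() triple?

#89f815 is rgb(137, 248, 21).
Per channel, c → c + 0.1(128 − c):
  R: 137 − 0.9 = 136.1 → 136
  G: 248 − 12 = 236 → 236
  B: 21 + 10.7 = 31.7 → 32

rgb(136, 236, 32)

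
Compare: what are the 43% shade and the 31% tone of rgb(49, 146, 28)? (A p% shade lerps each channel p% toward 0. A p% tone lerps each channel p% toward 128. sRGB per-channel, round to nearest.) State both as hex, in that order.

43% shade:
  R: 49 − 21.07 = 27.93 → 28
  G: 146 + 0.43×(0−146) = 146 − 62.78 = 83.22 → 83
  B: 28 + 0.43×(0−28) = 28 − 12.04 = 15.96 → 16
  → #1C5310
31% tone:
  R: 49 + 0.31×(128−49) = 49 + 24.49 = 73.49 → 73
  G: 146 + 0.31×(128−146) = 146 − 5.58 = 140.42 → 140
  B: 28 + 0.31×(128−28) = 28 + 31 = 59 → 59
  → #498C3B

#1C5310, #498C3B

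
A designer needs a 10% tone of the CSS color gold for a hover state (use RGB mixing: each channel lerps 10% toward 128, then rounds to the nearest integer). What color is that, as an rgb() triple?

rgb(242, 206, 13)

CSS gold is rgb(255, 215, 0).
A 10% tone moves each channel 10% toward 128:
  R: 255 − 12.7 = 242.3 → 242
  G: 215 + 0.1×(128−215) = 215 − 8.7 = 206.3 → 206
  B: 0 + 0.1×(128−0) = 0 + 12.8 = 12.8 → 13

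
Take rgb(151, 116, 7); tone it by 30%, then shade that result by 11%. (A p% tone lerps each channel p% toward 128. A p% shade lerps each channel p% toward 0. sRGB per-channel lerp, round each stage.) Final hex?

Per channel, c → c + 0.3(128 − c):
  R: 151 − 6.9 = 144.1 → 144
  G: 116 + 3.6 = 119.6 → 120
  B: 7 + 0.3×(128−7) = 7 + 36.3 = 43.3 → 43
After the tone: rgb(144, 120, 43) = #90782b.
Lerp each channel 11% toward 0:
  R: 144 + 0.11×(0−144) = 144 − 15.84 = 128.16 → 128
  G: 120 − 13.2 = 106.8 → 107
  B: 43 + 0.11×(0−43) = 43 − 4.73 = 38.27 → 38
rgb(128, 107, 38) = #806b26.

#806b26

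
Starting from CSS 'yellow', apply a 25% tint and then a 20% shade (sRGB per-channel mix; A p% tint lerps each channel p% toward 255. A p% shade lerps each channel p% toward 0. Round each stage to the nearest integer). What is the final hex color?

CSS yellow is rgb(255, 255, 0).
Lerp each channel 25% toward 255:
  R: 255 + 0 = 255 → 255
  G: 255 + 0 = 255 → 255
  B: 0 + 63.75 = 63.75 → 64
After the tint: rgb(255, 255, 64) = #FFFF40.
Lerp each channel 20% toward 0:
  R: 255 − 51 = 204 → 204
  G: 255 + 0.2×(0−255) = 255 − 51 = 204 → 204
  B: 64 + 0.2×(0−64) = 64 − 12.8 = 51.2 → 51
rgb(204, 204, 51) = #CCCC33.

#CCCC33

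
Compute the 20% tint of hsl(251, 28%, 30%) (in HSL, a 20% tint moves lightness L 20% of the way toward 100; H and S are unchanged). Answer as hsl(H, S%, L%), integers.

hsl(251, 28%, 44%)

L moves 20% from 30 toward 100: 30 + 14 = 44 → 44.
H and S are unchanged.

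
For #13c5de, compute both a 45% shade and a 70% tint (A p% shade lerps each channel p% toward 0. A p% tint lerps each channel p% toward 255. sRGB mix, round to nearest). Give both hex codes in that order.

#0a6c7a, #b8eef5

#13c5de is rgb(19, 197, 222).
45% shade:
  R: 19 − 8.55 = 10.45 → 10
  G: 197 + 0.45×(0−197) = 197 − 88.65 = 108.35 → 108
  B: 222 + 0.45×(0−222) = 222 − 99.9 = 122.1 → 122
  → #0a6c7a
70% tint:
  R: 19 + 165.2 = 184.2 → 184
  G: 197 + 0.7×(255−197) = 197 + 40.6 = 237.6 → 238
  B: 222 + 0.7×(255−222) = 222 + 23.1 = 245.1 → 245
  → #b8eef5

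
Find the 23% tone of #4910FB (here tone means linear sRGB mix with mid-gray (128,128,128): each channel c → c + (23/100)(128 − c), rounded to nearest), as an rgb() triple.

#4910FB is rgb(73, 16, 251).
Per channel, c → c + 0.23(128 − c):
  R: 73 + 12.65 = 85.65 → 86
  G: 16 + 0.23×(128−16) = 16 + 25.76 = 41.76 → 42
  B: 251 + 0.23×(128−251) = 251 − 28.29 = 222.71 → 223

rgb(86, 42, 223)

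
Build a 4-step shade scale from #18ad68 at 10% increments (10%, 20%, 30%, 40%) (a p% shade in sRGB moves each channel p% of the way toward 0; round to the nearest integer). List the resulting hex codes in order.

#18ad68 is rgb(24, 173, 104).
10%: (24 − 2.4 = 21.6→22, 173 − 17.3 = 155.7→156, 104 − 10.4 = 93.6→94) → #169c5e
20%: (24 − 4.8 = 19.2→19, 173 − 34.6 = 138.4→138, 104 − 20.8 = 83.2→83) → #138a53
30%: (24 − 7.2 = 16.8→17, 173 − 51.9 = 121.1→121, 104 − 31.2 = 72.8→73) → #117949
40%: (24 − 9.6 = 14.4→14, 173 − 69.2 = 103.8→104, 104 − 41.6 = 62.4→62) → #0e683e

#169c5e, #138a53, #117949, #0e683e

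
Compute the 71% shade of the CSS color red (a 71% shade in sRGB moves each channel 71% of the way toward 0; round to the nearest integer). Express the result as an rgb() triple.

rgb(74, 0, 0)

CSS red is rgb(255, 0, 0).
A 71% shade moves each channel 71% toward 0:
  R: 255 − 181.05 = 73.95 → 74
  G: 0 + 0 = 0 → 0
  B: 0 + 0.71×(0−0) = 0 + 0 = 0 → 0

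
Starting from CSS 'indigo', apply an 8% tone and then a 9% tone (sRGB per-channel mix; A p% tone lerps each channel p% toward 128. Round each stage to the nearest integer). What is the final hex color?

#531582

CSS indigo is rgb(75, 0, 130).
Per channel, c → c + 0.08(128 − c):
  R: 75 + 0.08×(128−75) = 75 + 4.24 = 79.24 → 79
  G: 0 + 10.24 = 10.24 → 10
  B: 130 − 0.16 = 129.84 → 130
After the tone: rgb(79, 10, 130) = #4F0A82.
Per channel, c → c + 0.09(128 − c):
  R: 79 + 4.41 = 83.41 → 83
  G: 10 + 0.09×(128−10) = 10 + 10.62 = 20.62 → 21
  B: 130 − 0.18 = 129.82 → 130
rgb(83, 21, 130) = #531582.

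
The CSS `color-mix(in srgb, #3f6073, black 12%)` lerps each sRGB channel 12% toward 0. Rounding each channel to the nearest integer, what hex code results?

#375465

#3f6073 is rgb(63, 96, 115).
Per channel, c → c + 0.12(0 − c):
  R: 63 − 7.56 = 55.44 → 55
  G: 96 + 0.12×(0−96) = 96 − 11.52 = 84.48 → 84
  B: 115 + 0.12×(0−115) = 115 − 13.8 = 101.2 → 101
rgb(55, 84, 101) = #375465.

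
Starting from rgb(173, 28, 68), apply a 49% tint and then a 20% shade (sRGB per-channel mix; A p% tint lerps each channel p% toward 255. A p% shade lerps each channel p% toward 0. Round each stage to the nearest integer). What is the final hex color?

#AA6F80

A 49% tint moves each channel 49% toward 255:
  R: 173 + 40.18 = 213.18 → 213
  G: 28 + 0.49×(255−28) = 28 + 111.23 = 139.23 → 139
  B: 68 + 0.49×(255−68) = 68 + 91.63 = 159.63 → 160
After the tint: rgb(213, 139, 160) = #D58BA0.
Lerp each channel 20% toward 0:
  R: 213 − 42.6 = 170.4 → 170
  G: 139 − 27.8 = 111.2 → 111
  B: 160 + 0.2×(0−160) = 160 − 32 = 128 → 128
rgb(170, 111, 128) = #AA6F80.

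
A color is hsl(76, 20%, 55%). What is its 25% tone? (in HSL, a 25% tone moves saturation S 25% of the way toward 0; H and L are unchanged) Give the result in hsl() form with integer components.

S moves 25% from 20 toward 0: 20 − 5 = 15 → 15.
H and L are unchanged.

hsl(76, 15%, 55%)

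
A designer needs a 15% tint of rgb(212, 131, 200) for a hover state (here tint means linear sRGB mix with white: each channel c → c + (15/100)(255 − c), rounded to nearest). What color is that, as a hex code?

#da96d0

A 15% tint moves each channel 15% toward 255:
  R: 212 + 0.15×(255−212) = 212 + 6.45 = 218.45 → 218
  G: 131 + 18.6 = 149.6 → 150
  B: 200 + 8.25 = 208.25 → 208
rgb(218, 150, 208) = #da96d0.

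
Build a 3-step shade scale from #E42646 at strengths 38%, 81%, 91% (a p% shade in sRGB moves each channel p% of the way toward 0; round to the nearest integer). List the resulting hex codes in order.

#8D182B, #2B070D, #150306

#E42646 is rgb(228, 38, 70).
38%: (228 − 86.64 = 141.36→141, 38 − 14.44 = 23.56→24, 70 − 26.6 = 43.4→43) → #8D182B
81%: (228 − 184.68 = 43.32→43, 38 − 30.78 = 7.22→7, 70 − 56.7 = 13.3→13) → #2B070D
91%: (228 − 207.48 = 20.52→21, 38 − 34.58 = 3.42→3, 70 − 63.7 = 6.3→6) → #150306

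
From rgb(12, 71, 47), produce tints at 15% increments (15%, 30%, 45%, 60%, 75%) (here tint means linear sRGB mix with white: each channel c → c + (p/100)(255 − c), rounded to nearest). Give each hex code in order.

15%: (12 + 36.45 = 48.45→48, 71 + 27.6 = 98.6→99, 47 + 31.2 = 78.2→78) → #30634e
30%: (12 + 72.9 = 84.9→85, 71 + 55.2 = 126.2→126, 47 + 62.4 = 109.4→109) → #557e6d
45%: (12 + 109.35 = 121.35→121, 71 + 82.8 = 153.8→154, 47 + 93.6 = 140.6→141) → #799a8d
60%: (12 + 145.8 = 157.8→158, 71 + 110.4 = 181.4→181, 47 + 124.8 = 171.8→172) → #9eb5ac
75%: (12 + 182.25 = 194.25→194, 71 + 138 = 209→209, 47 + 156 = 203→203) → #c2d1cb

#30634e, #557e6d, #799a8d, #9eb5ac, #c2d1cb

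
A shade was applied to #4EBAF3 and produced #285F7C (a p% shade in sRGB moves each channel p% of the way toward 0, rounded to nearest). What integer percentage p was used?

49%

#4EBAF3 is rgb(78, 186, 243); #285F7C is rgb(40, 95, 124).
On the B channel (widest range): 124 ≈ 243 + (p/100)(0 − 243), so p ≈ 100×(124 − 243)/(0 − 243) = -11900/-243 = 48.97.
p = 49 reproduces all three channels after rounding.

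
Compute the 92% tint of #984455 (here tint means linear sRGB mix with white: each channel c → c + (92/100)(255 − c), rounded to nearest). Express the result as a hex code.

#984455 is rgb(152, 68, 85).
Per channel, c → c + 0.92(255 − c):
  R: 152 + 0.92×(255−152) = 152 + 94.76 = 246.76 → 247
  G: 68 + 0.92×(255−68) = 68 + 172.04 = 240.04 → 240
  B: 85 + 0.92×(255−85) = 85 + 156.4 = 241.4 → 241
rgb(247, 240, 241) = #f7f0f1.

#f7f0f1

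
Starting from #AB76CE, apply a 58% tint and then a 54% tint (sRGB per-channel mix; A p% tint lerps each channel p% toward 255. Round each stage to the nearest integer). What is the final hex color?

#AB76CE is rgb(171, 118, 206).
Lerp each channel 58% toward 255:
  R: 171 + 48.72 = 219.72 → 220
  G: 118 + 79.46 = 197.46 → 197
  B: 206 + 0.58×(255−206) = 206 + 28.42 = 234.42 → 234
After the tint: rgb(220, 197, 234) = #DCC5EA.
Lerp each channel 54% toward 255:
  R: 220 + 18.9 = 238.9 → 239
  G: 197 + 0.54×(255−197) = 197 + 31.32 = 228.32 → 228
  B: 234 + 0.54×(255−234) = 234 + 11.34 = 245.34 → 245
rgb(239, 228, 245) = #EFE4F5.

#EFE4F5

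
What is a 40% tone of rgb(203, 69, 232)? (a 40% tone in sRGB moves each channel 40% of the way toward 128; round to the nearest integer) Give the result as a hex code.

Per channel, c → c + 0.4(128 − c):
  R: 203 + 0.4×(128−203) = 203 − 30 = 173 → 173
  G: 69 + 23.6 = 92.6 → 93
  B: 232 + 0.4×(128−232) = 232 − 41.6 = 190.4 → 190
rgb(173, 93, 190) = #AD5DBE.

#AD5DBE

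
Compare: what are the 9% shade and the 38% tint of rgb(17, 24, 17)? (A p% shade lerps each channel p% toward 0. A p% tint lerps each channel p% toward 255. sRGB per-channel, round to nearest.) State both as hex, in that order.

9% shade:
  R: 17 + 0.09×(0−17) = 17 − 1.53 = 15.47 → 15
  G: 24 − 2.16 = 21.84 → 22
  B: 17 − 1.53 = 15.47 → 15
  → #0f160f
38% tint:
  R: 17 + 0.38×(255−17) = 17 + 90.44 = 107.44 → 107
  G: 24 + 0.38×(255−24) = 24 + 87.78 = 111.78 → 112
  B: 17 + 90.44 = 107.44 → 107
  → #6b706b

#0f160f, #6b706b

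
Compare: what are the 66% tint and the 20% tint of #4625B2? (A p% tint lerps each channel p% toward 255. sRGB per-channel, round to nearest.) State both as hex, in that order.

#4625B2 is rgb(70, 37, 178).
66% tint:
  R: 70 + 122.1 = 192.1 → 192
  G: 37 + 0.66×(255−37) = 37 + 143.88 = 180.88 → 181
  B: 178 + 0.66×(255−178) = 178 + 50.82 = 228.82 → 229
  → #C0B5E5
20% tint:
  R: 70 + 0.2×(255−70) = 70 + 37 = 107 → 107
  G: 37 + 43.6 = 80.6 → 81
  B: 178 + 0.2×(255−178) = 178 + 15.4 = 193.4 → 193
  → #6B51C1

#C0B5E5, #6B51C1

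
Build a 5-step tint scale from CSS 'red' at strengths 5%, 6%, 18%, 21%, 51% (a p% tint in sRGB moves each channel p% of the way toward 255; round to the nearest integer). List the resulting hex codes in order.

#FF0D0D, #FF0F0F, #FF2E2E, #FF3636, #FF8282

CSS red is rgb(255, 0, 0).
5%: (255→255, 0 + 12.75 = 12.75→13, 0 + 12.75 = 12.75→13) → #FF0D0D
6%: (255→255, 0 + 15.3 = 15.3→15, 0 + 15.3 = 15.3→15) → #FF0F0F
18%: (255→255, 0 + 45.9 = 45.9→46, 0 + 45.9 = 45.9→46) → #FF2E2E
21%: (255→255, 0 + 53.55 = 53.55→54, 0 + 53.55 = 53.55→54) → #FF3636
51%: (255→255, 0 + 130.05 = 130.05→130, 0 + 130.05 = 130.05→130) → #FF8282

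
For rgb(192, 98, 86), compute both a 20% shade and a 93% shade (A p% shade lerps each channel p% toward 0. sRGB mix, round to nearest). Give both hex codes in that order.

#9A4E45, #0D0706

20% shade:
  R: 192 − 38.4 = 153.6 → 154
  G: 98 + 0.2×(0−98) = 98 − 19.6 = 78.4 → 78
  B: 86 + 0.2×(0−86) = 86 − 17.2 = 68.8 → 69
  → #9A4E45
93% shade:
  R: 192 + 0.93×(0−192) = 192 − 178.56 = 13.44 → 13
  G: 98 − 91.14 = 6.86 → 7
  B: 86 − 79.98 = 6.02 → 6
  → #0D0706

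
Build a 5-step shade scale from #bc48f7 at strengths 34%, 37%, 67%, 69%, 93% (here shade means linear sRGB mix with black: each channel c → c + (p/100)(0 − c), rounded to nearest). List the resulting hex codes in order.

#bc48f7 is rgb(188, 72, 247).
34%: (188 − 63.92 = 124.08→124, 72 − 24.48 = 47.52→48, 247 − 83.98 = 163.02→163) → #7c30a3
37%: (188 − 69.56 = 118.44→118, 72 − 26.64 = 45.36→45, 247 − 91.39 = 155.61→156) → #762d9c
67%: (188 − 125.96 = 62.04→62, 72 − 48.24 = 23.76→24, 247 − 165.49 = 81.51→82) → #3e1852
69%: (188 − 129.72 = 58.28→58, 72 − 49.68 = 22.32→22, 247 − 170.43 = 76.57→77) → #3a164d
93%: (188 − 174.84 = 13.16→13, 72 − 66.96 = 5.04→5, 247 − 229.71 = 17.29→17) → #0d0511

#7c30a3, #762d9c, #3e1852, #3a164d, #0d0511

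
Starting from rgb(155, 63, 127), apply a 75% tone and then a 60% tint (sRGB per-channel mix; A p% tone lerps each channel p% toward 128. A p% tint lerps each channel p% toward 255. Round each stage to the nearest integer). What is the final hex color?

Per channel, c → c + 0.75(128 − c):
  R: 155 − 20.25 = 134.75 → 135
  G: 63 + 48.75 = 111.75 → 112
  B: 127 + 0.75×(128−127) = 127 + 0.75 = 127.75 → 128
After the tone: rgb(135, 112, 128) = #877080.
Lerp each channel 60% toward 255:
  R: 135 + 0.6×(255−135) = 135 + 72 = 207 → 207
  G: 112 + 0.6×(255−112) = 112 + 85.8 = 197.8 → 198
  B: 128 + 0.6×(255−128) = 128 + 76.2 = 204.2 → 204
rgb(207, 198, 204) = #cfc6cc.

#cfc6cc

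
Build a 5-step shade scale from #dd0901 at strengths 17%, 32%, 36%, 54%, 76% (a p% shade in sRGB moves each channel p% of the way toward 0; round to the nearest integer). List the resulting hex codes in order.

#b70701, #960601, #8d0601, #660400, #350200

#dd0901 is rgb(221, 9, 1).
17%: (221 − 37.57 = 183.43→183, 9 − 1.53 = 7.47→7, 1→1) → #b70701
32%: (221 − 70.72 = 150.28→150, 9 − 2.88 = 6.12→6, 1→1) → #960601
36%: (221 − 79.56 = 141.44→141, 9 − 3.24 = 5.76→6, 1→1) → #8d0601
54%: (221 − 119.34 = 101.66→102, 9 − 4.86 = 4.14→4, 1 − 0.54 = 0.46→0) → #660400
76%: (221 − 167.96 = 53.04→53, 9 − 6.84 = 2.16→2, 1 − 0.76 = 0.24→0) → #350200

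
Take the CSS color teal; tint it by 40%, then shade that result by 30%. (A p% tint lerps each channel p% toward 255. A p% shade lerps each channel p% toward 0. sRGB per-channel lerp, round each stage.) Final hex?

CSS teal is rgb(0, 128, 128).
Lerp each channel 40% toward 255:
  R: 0 + 0.4×(255−0) = 0 + 102 = 102 → 102
  G: 128 + 50.8 = 178.8 → 179
  B: 128 + 0.4×(255−128) = 128 + 50.8 = 178.8 → 179
After the tint: rgb(102, 179, 179) = #66B3B3.
A 30% shade moves each channel 30% toward 0:
  R: 102 + 0.3×(0−102) = 102 − 30.6 = 71.4 → 71
  G: 179 − 53.7 = 125.3 → 125
  B: 179 + 0.3×(0−179) = 179 − 53.7 = 125.3 → 125
rgb(71, 125, 125) = #477D7D.

#477D7D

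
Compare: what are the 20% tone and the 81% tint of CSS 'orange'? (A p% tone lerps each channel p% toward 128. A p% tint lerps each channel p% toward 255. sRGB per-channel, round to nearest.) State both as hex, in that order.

CSS orange is rgb(255, 165, 0).
20% tone:
  R: 255 + 0.2×(128−255) = 255 − 25.4 = 229.6 → 230
  G: 165 + 0.2×(128−165) = 165 − 7.4 = 157.6 → 158
  B: 0 + 25.6 = 25.6 → 26
  → #E69E1A
81% tint:
  R: 255 + 0.81×(255−255) = 255 + 0 = 255 → 255
  G: 165 + 72.9 = 237.9 → 238
  B: 0 + 0.81×(255−0) = 0 + 206.55 = 206.55 → 207
  → #FFEECF

#E69E1A, #FFEECF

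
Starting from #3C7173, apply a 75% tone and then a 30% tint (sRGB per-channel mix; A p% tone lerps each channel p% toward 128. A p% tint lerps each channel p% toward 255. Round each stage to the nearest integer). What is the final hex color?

#3C7173 is rgb(60, 113, 115).
Lerp each channel 75% toward 128:
  R: 60 + 51 = 111 → 111
  G: 113 + 0.75×(128−113) = 113 + 11.25 = 124.25 → 124
  B: 115 + 0.75×(128−115) = 115 + 9.75 = 124.75 → 125
After the tone: rgb(111, 124, 125) = #6F7C7D.
A 30% tint moves each channel 30% toward 255:
  R: 111 + 0.3×(255−111) = 111 + 43.2 = 154.2 → 154
  G: 124 + 0.3×(255−124) = 124 + 39.3 = 163.3 → 163
  B: 125 + 0.3×(255−125) = 125 + 39 = 164 → 164
rgb(154, 163, 164) = #9AA3A4.

#9AA3A4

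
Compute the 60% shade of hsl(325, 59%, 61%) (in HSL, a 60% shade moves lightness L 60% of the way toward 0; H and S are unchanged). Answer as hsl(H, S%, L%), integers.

L moves 60% from 61 toward 0: 61 − 36.6 = 24.4 → 24.
H and S are unchanged.

hsl(325, 59%, 24%)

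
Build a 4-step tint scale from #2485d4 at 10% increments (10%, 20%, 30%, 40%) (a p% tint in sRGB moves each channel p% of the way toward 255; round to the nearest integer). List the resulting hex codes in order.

#2485d4 is rgb(36, 133, 212).
10%: (36 + 21.9 = 57.9→58, 133 + 12.2 = 145.2→145, 212 + 4.3 = 216.3→216) → #3a91d8
20%: (36 + 43.8 = 79.8→80, 133 + 24.4 = 157.4→157, 212 + 8.6 = 220.6→221) → #509ddd
30%: (36 + 65.7 = 101.7→102, 133 + 36.6 = 169.6→170, 212 + 12.9 = 224.9→225) → #66aae1
40%: (36 + 87.6 = 123.6→124, 133 + 48.8 = 181.8→182, 212 + 17.2 = 229.2→229) → #7cb6e5

#3a91d8, #509ddd, #66aae1, #7cb6e5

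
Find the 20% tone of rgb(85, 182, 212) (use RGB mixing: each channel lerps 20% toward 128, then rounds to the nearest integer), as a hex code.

A 20% tone moves each channel 20% toward 128:
  R: 85 + 0.2×(128−85) = 85 + 8.6 = 93.6 → 94
  G: 182 + 0.2×(128−182) = 182 − 10.8 = 171.2 → 171
  B: 212 + 0.2×(128−212) = 212 − 16.8 = 195.2 → 195
rgb(94, 171, 195) = #5eabc3.

#5eabc3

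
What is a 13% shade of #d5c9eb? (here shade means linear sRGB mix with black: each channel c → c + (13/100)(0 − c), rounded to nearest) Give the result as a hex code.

#d5c9eb is rgb(213, 201, 235).
A 13% shade moves each channel 13% toward 0:
  R: 213 − 27.69 = 185.31 → 185
  G: 201 + 0.13×(0−201) = 201 − 26.13 = 174.87 → 175
  B: 235 + 0.13×(0−235) = 235 − 30.55 = 204.45 → 204
rgb(185, 175, 204) = #b9afcc.

#b9afcc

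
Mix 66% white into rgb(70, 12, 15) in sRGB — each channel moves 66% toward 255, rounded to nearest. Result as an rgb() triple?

rgb(192, 172, 173)

Per channel, c → c + 0.66(255 − c):
  R: 70 + 0.66×(255−70) = 70 + 122.1 = 192.1 → 192
  G: 12 + 160.38 = 172.38 → 172
  B: 15 + 158.4 = 173.4 → 173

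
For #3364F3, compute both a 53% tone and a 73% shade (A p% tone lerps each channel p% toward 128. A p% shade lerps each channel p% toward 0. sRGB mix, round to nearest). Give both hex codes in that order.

#3364F3 is rgb(51, 100, 243).
53% tone:
  R: 51 + 0.53×(128−51) = 51 + 40.81 = 91.81 → 92
  G: 100 + 0.53×(128−100) = 100 + 14.84 = 114.84 → 115
  B: 243 − 60.95 = 182.05 → 182
  → #5C73B6
73% shade:
  R: 51 − 37.23 = 13.77 → 14
  G: 100 − 73 = 27 → 27
  B: 243 − 177.39 = 65.61 → 66
  → #0E1B42

#5C73B6, #0E1B42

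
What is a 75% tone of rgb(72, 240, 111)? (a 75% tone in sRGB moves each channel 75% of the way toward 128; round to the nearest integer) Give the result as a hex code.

#729C7C

Per channel, c → c + 0.75(128 − c):
  R: 72 + 0.75×(128−72) = 72 + 42 = 114 → 114
  G: 240 + 0.75×(128−240) = 240 − 84 = 156 → 156
  B: 111 + 12.75 = 123.75 → 124
rgb(114, 156, 124) = #729C7C.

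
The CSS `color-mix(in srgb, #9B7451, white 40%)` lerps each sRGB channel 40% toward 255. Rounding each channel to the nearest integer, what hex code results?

#9B7451 is rgb(155, 116, 81).
Per channel, c → c + 0.4(255 − c):
  R: 155 + 40 = 195 → 195
  G: 116 + 0.4×(255−116) = 116 + 55.6 = 171.6 → 172
  B: 81 + 0.4×(255−81) = 81 + 69.6 = 150.6 → 151
rgb(195, 172, 151) = #C3AC97.

#C3AC97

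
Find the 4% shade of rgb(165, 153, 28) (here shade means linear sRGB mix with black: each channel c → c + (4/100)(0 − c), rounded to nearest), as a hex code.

A 4% shade moves each channel 4% toward 0:
  R: 165 − 6.6 = 158.4 → 158
  G: 153 − 6.12 = 146.88 → 147
  B: 28 − 1.12 = 26.88 → 27
rgb(158, 147, 27) = #9E931B.

#9E931B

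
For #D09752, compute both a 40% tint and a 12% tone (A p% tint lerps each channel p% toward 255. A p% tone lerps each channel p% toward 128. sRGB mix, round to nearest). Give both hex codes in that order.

#E3C197, #C69458

#D09752 is rgb(208, 151, 82).
40% tint:
  R: 208 + 0.4×(255−208) = 208 + 18.8 = 226.8 → 227
  G: 151 + 41.6 = 192.6 → 193
  B: 82 + 0.4×(255−82) = 82 + 69.2 = 151.2 → 151
  → #E3C197
12% tone:
  R: 208 + 0.12×(128−208) = 208 − 9.6 = 198.4 → 198
  G: 151 + 0.12×(128−151) = 151 − 2.76 = 148.24 → 148
  B: 82 + 0.12×(128−82) = 82 + 5.52 = 87.52 → 88
  → #C69458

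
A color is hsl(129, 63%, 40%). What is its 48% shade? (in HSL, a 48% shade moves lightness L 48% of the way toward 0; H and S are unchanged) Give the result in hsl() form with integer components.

hsl(129, 63%, 21%)

L moves 48% from 40 toward 0: 40 − 19.2 = 20.8 → 21.
H and S are unchanged.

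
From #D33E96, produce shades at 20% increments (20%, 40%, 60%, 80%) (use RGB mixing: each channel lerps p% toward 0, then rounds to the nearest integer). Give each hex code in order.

#A93278, #7F255A, #54193C, #2A0C1E

#D33E96 is rgb(211, 62, 150).
20%: (211 − 42.2 = 168.8→169, 62 − 12.4 = 49.6→50, 150 − 30 = 120→120) → #A93278
40%: (211 − 84.4 = 126.6→127, 62 − 24.8 = 37.2→37, 150 − 60 = 90→90) → #7F255A
60%: (211 − 126.6 = 84.4→84, 62 − 37.2 = 24.8→25, 150 − 90 = 60→60) → #54193C
80%: (211 − 168.8 = 42.2→42, 62 − 49.6 = 12.4→12, 150 − 120 = 30→30) → #2A0C1E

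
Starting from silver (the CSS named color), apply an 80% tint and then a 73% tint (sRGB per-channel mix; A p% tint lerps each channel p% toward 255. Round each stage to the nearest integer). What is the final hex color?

CSS silver is rgb(192, 192, 192).
Per channel, c → c + 0.8(255 − c):
  R: 192 + 0.8×(255−192) = 192 + 50.4 = 242.4 → 242
  G: 192 + 0.8×(255−192) = 192 + 50.4 = 242.4 → 242
  B: 192 + 50.4 = 242.4 → 242
After the tint: rgb(242, 242, 242) = #F2F2F2.
Per channel, c → c + 0.73(255 − c):
  R: 242 + 9.49 = 251.49 → 251
  G: 242 + 0.73×(255−242) = 242 + 9.49 = 251.49 → 251
  B: 242 + 0.73×(255−242) = 242 + 9.49 = 251.49 → 251
rgb(251, 251, 251) = #FBFBFB.

#FBFBFB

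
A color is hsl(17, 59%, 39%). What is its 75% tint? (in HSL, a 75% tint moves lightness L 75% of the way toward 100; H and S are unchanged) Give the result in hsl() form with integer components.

hsl(17, 59%, 85%)

L moves 75% from 39 toward 100: 39 + 45.75 = 84.75 → 85.
H and S are unchanged.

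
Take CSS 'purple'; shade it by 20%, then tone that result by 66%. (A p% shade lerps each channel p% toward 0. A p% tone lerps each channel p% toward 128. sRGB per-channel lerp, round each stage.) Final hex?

#775477

CSS purple is rgb(128, 0, 128).
Per channel, c → c + 0.2(0 − c):
  R: 128 − 25.6 = 102.4 → 102
  G: 0 + 0 = 0 → 0
  B: 128 + 0.2×(0−128) = 128 − 25.6 = 102.4 → 102
After the shade: rgb(102, 0, 102) = #660066.
Per channel, c → c + 0.66(128 − c):
  R: 102 + 17.16 = 119.16 → 119
  G: 0 + 84.48 = 84.48 → 84
  B: 102 + 17.16 = 119.16 → 119
rgb(119, 84, 119) = #775477.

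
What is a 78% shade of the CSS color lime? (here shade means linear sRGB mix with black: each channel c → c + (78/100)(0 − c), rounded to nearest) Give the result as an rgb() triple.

CSS lime is rgb(0, 255, 0).
Lerp each channel 78% toward 0:
  R: 0 + 0 = 0 → 0
  G: 255 − 198.9 = 56.1 → 56
  B: 0 + 0.78×(0−0) = 0 + 0 = 0 → 0

rgb(0, 56, 0)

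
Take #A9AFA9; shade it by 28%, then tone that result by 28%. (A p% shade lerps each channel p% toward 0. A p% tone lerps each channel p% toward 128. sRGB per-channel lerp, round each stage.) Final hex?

#A9AFA9 is rgb(169, 175, 169).
Lerp each channel 28% toward 0:
  R: 169 − 47.32 = 121.68 → 122
  G: 175 + 0.28×(0−175) = 175 − 49 = 126 → 126
  B: 169 − 47.32 = 121.68 → 122
After the shade: rgb(122, 126, 122) = #7A7E7A.
Lerp each channel 28% toward 128:
  R: 122 + 0.28×(128−122) = 122 + 1.68 = 123.68 → 124
  G: 126 + 0.28×(128−126) = 126 + 0.56 = 126.56 → 127
  B: 122 + 0.28×(128−122) = 122 + 1.68 = 123.68 → 124
rgb(124, 127, 124) = #7C7F7C.

#7C7F7C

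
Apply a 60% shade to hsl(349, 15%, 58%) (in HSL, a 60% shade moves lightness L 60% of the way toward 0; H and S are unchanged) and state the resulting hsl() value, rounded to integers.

L moves 60% from 58 toward 0: 58 − 34.8 = 23.2 → 23.
H and S are unchanged.

hsl(349, 15%, 23%)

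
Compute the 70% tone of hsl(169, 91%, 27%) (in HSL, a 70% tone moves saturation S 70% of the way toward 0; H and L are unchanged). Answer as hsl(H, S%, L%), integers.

hsl(169, 27%, 27%)

S moves 70% from 91 toward 0: 91 − 63.7 = 27.3 → 27.
H and L are unchanged.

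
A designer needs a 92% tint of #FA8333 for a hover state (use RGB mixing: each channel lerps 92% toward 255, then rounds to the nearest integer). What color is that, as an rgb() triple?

#FA8333 is rgb(250, 131, 51).
Per channel, c → c + 0.92(255 − c):
  R: 250 + 0.92×(255−250) = 250 + 4.6 = 254.6 → 255
  G: 131 + 0.92×(255−131) = 131 + 114.08 = 245.08 → 245
  B: 51 + 0.92×(255−51) = 51 + 187.68 = 238.68 → 239

rgb(255, 245, 239)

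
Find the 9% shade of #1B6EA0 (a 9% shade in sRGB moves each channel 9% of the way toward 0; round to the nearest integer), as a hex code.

#1B6EA0 is rgb(27, 110, 160).
A 9% shade moves each channel 9% toward 0:
  R: 27 + 0.09×(0−27) = 27 − 2.43 = 24.57 → 25
  G: 110 − 9.9 = 100.1 → 100
  B: 160 − 14.4 = 145.6 → 146
rgb(25, 100, 146) = #196492.

#196492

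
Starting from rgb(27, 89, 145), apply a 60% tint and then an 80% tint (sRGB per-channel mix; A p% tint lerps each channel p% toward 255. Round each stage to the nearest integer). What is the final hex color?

Per channel, c → c + 0.6(255 − c):
  R: 27 + 0.6×(255−27) = 27 + 136.8 = 163.8 → 164
  G: 89 + 0.6×(255−89) = 89 + 99.6 = 188.6 → 189
  B: 145 + 0.6×(255−145) = 145 + 66 = 211 → 211
After the tint: rgb(164, 189, 211) = #a4bdd3.
An 80% tint moves each channel 80% toward 255:
  R: 164 + 0.8×(255−164) = 164 + 72.8 = 236.8 → 237
  G: 189 + 0.8×(255−189) = 189 + 52.8 = 241.8 → 242
  B: 211 + 35.2 = 246.2 → 246
rgb(237, 242, 246) = #edf2f6.

#edf2f6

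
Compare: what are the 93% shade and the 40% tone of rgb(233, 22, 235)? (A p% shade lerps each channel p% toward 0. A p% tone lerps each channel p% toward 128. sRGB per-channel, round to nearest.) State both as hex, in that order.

93% shade:
  R: 233 + 0.93×(0−233) = 233 − 216.69 = 16.31 → 16
  G: 22 + 0.93×(0−22) = 22 − 20.46 = 1.54 → 2
  B: 235 + 0.93×(0−235) = 235 − 218.55 = 16.45 → 16
  → #100210
40% tone:
  R: 233 + 0.4×(128−233) = 233 − 42 = 191 → 191
  G: 22 + 42.4 = 64.4 → 64
  B: 235 − 42.8 = 192.2 → 192
  → #BF40C0

#100210, #BF40C0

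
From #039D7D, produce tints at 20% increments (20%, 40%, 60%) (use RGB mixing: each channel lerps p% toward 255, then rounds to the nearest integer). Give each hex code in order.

#039D7D is rgb(3, 157, 125).
20%: (3 + 50.4 = 53.4→53, 157 + 19.6 = 176.6→177, 125 + 26 = 151→151) → #35B197
40%: (3 + 100.8 = 103.8→104, 157 + 39.2 = 196.2→196, 125 + 52 = 177→177) → #68C4B1
60%: (3 + 151.2 = 154.2→154, 157 + 58.8 = 215.8→216, 125 + 78 = 203→203) → #9AD8CB

#35B197, #68C4B1, #9AD8CB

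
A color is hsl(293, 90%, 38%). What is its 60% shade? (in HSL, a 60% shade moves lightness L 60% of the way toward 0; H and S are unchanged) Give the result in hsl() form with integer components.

L moves 60% from 38 toward 0: 38 − 22.8 = 15.2 → 15.
H and S are unchanged.

hsl(293, 90%, 15%)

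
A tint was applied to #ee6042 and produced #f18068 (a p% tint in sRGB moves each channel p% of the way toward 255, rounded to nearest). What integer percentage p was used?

20%

#ee6042 is rgb(238, 96, 66); #f18068 is rgb(241, 128, 104).
On the B channel (widest range): 104 ≈ 66 + (p/100)(255 − 66), so p ≈ 100×(104 − 66)/(255 − 66) = 3800/189 = 20.11.
p = 20 reproduces all three channels after rounding.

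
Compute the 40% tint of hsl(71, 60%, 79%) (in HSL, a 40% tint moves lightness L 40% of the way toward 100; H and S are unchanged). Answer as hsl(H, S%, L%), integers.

L moves 40% from 79 toward 100: 79 + 8.4 = 87.4 → 87.
H and S are unchanged.

hsl(71, 60%, 87%)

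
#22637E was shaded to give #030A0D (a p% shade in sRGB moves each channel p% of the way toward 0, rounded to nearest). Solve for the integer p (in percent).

90%

#22637E is rgb(34, 99, 126); #030A0D is rgb(3, 10, 13).
On the B channel (widest range): 13 ≈ 126 + (p/100)(0 − 126), so p ≈ 100×(13 − 126)/(0 − 126) = -11300/-126 = 89.68.
p = 90 reproduces all three channels after rounding.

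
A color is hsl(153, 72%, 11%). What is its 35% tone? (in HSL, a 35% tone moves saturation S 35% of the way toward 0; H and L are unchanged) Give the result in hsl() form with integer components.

hsl(153, 47%, 11%)

S moves 35% from 72 toward 0: 72 − 25.2 = 46.8 → 47.
H and L are unchanged.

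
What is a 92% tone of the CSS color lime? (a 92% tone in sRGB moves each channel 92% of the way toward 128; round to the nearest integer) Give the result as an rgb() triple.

CSS lime is rgb(0, 255, 0).
Per channel, c → c + 0.92(128 − c):
  R: 0 + 117.76 = 117.76 → 118
  G: 255 − 116.84 = 138.16 → 138
  B: 0 + 0.92×(128−0) = 0 + 117.76 = 117.76 → 118

rgb(118, 138, 118)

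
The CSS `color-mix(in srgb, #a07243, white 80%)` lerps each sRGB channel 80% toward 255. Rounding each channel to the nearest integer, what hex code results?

#ece3d9

#a07243 is rgb(160, 114, 67).
Lerp each channel 80% toward 255:
  R: 160 + 0.8×(255−160) = 160 + 76 = 236 → 236
  G: 114 + 112.8 = 226.8 → 227
  B: 67 + 150.4 = 217.4 → 217
rgb(236, 227, 217) = #ece3d9.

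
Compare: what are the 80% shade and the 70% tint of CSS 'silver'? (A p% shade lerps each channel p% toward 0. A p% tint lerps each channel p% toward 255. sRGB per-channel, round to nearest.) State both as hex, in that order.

#262626, #ECECEC

CSS silver is rgb(192, 192, 192).
80% shade:
  R: 192 + 0.8×(0−192) = 192 − 153.6 = 38.4 → 38
  G: 192 + 0.8×(0−192) = 192 − 153.6 = 38.4 → 38
  B: 192 + 0.8×(0−192) = 192 − 153.6 = 38.4 → 38
  → #262626
70% tint:
  R: 192 + 0.7×(255−192) = 192 + 44.1 = 236.1 → 236
  G: 192 + 0.7×(255−192) = 192 + 44.1 = 236.1 → 236
  B: 192 + 0.7×(255−192) = 192 + 44.1 = 236.1 → 236
  → #ECECEC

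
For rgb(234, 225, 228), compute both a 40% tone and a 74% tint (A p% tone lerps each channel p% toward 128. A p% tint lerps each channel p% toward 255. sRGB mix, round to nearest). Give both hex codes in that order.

40% tone:
  R: 234 + 0.4×(128−234) = 234 − 42.4 = 191.6 → 192
  G: 225 + 0.4×(128−225) = 225 − 38.8 = 186.2 → 186
  B: 228 − 40 = 188 → 188
  → #c0babc
74% tint:
  R: 234 + 0.74×(255−234) = 234 + 15.54 = 249.54 → 250
  G: 225 + 0.74×(255−225) = 225 + 22.2 = 247.2 → 247
  B: 228 + 19.98 = 247.98 → 248
  → #faf7f8

#c0babc, #faf7f8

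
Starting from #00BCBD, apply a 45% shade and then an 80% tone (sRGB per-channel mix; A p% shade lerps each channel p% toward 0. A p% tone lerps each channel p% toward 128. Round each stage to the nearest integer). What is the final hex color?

#00BCBD is rgb(0, 188, 189).
A 45% shade moves each channel 45% toward 0:
  R: 0 + 0 = 0 → 0
  G: 188 + 0.45×(0−188) = 188 − 84.6 = 103.4 → 103
  B: 189 + 0.45×(0−189) = 189 − 85.05 = 103.95 → 104
After the shade: rgb(0, 103, 104) = #006768.
Lerp each channel 80% toward 128:
  R: 0 + 102.4 = 102.4 → 102
  G: 103 + 0.8×(128−103) = 103 + 20 = 123 → 123
  B: 104 + 0.8×(128−104) = 104 + 19.2 = 123.2 → 123
rgb(102, 123, 123) = #667B7B.

#667B7B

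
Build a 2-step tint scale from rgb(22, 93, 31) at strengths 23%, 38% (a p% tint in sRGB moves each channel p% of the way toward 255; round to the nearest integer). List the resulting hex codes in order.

#4c8253, #6f9b74

23%: (22 + 53.59 = 75.59→76, 93 + 37.26 = 130.26→130, 31 + 51.52 = 82.52→83) → #4c8253
38%: (22 + 88.54 = 110.54→111, 93 + 61.56 = 154.56→155, 31 + 85.12 = 116.12→116) → #6f9b74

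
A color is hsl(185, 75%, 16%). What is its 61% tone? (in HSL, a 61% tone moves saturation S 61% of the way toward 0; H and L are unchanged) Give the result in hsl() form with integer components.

hsl(185, 29%, 16%)

S moves 61% from 75 toward 0: 75 − 45.75 = 29.25 → 29.
H and L are unchanged.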